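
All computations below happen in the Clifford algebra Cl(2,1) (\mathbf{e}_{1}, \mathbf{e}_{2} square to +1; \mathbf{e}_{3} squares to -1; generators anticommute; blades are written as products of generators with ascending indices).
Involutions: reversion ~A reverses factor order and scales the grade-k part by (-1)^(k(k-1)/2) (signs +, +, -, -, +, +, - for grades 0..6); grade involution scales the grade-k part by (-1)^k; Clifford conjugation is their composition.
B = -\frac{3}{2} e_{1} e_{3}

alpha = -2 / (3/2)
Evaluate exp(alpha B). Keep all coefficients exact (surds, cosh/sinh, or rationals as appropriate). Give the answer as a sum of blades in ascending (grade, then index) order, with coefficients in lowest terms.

B^2 = (-\frac{3}{2})^2*(e_{1} e_{3})^2 = \frac{9}{4}*(+1) = \frac{9}{4} (a basis 2-blade squares to minus the product of its generators' squares).
B^2 = \frac{9}{4} — hyperbolic case — the even/odd split gives cosh and sinh: l = \frac{3}{2}, alpha*l = -2, so exp(alpha B) = cosh(-2) + (sinh(-2)/(\frac{3}{2}))*B = \cosh{\left(2 \right)} + (- \frac{2 \sinh{\left(2 \right)}}{3})*B.
Answer: \cosh{\left(2 \right)} + \sinh{\left(2 \right)} e_{1} e_{3}


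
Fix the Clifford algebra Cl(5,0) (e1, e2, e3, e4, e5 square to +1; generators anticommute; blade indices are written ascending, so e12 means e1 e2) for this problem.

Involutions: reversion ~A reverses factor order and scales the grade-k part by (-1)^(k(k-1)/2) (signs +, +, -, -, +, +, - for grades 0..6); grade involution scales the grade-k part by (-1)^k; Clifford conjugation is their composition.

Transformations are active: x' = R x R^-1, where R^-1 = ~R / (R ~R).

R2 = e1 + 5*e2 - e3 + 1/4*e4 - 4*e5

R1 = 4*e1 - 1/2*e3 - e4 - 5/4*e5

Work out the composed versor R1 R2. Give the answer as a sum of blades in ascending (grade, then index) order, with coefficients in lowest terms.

Distribute over the terms of R1 (each basis-blade product reordered to ascending indices, repeated generators contracted through their squares):
(4*e1) R2 = 4 + 20*e12 - 4*e13 + e14 - 16*e15
(-1/2*e3) R2 = 1/2 + 1/2*e13 + 5/2*e23 - 1/8*e34 + 2*e35
(-e4) R2 = -1/4 + e14 + 5*e24 - e34 + 4*e45
(-5/4*e5) R2 = 5 + 5/4*e15 + 25/4*e25 - 5/4*e35 + 5/16*e45
Summing the partial products and collecting blades:
Answer: 37/4 + 20*e12 - 7/2*e13 + 2*e14 - 59/4*e15 + 5/2*e23 + 5*e24 + 25/4*e25 - 9/8*e34 + 3/4*e35 + 69/16*e45


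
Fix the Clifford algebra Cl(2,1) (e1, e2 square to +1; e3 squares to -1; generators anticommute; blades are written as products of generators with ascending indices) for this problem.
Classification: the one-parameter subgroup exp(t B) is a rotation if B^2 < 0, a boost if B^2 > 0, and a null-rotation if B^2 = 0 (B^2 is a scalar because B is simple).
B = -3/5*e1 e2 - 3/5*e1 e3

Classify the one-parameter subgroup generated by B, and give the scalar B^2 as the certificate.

B^2 term by term: the squares give (-3/5)^2*(e1 e2)^2 + (-3/5)^2*(e1 e3)^2 = 9/25*(-1) + 9/25*(+1) = 0 (each basis 2-blade squares to minus the product of its generators' squares); cross terms between blades sharing an index anticommute and cancel. So B^2 = 0.
Answer: null-rotation, certificate B^2 = 0. The invariant at work: B^2 = 0 is unchanged by conjugation, hence its sign classifies the subgroup whatever basis B is written in.


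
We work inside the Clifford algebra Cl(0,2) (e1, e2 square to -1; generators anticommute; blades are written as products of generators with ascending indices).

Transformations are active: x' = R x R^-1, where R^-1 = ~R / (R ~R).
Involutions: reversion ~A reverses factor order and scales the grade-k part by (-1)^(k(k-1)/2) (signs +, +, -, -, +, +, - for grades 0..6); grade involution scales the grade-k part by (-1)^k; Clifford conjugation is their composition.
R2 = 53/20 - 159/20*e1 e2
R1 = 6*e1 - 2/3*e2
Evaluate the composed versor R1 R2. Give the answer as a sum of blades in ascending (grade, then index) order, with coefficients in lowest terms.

Distribute over the terms of R1 (each basis-blade product reordered to ascending indices, repeated generators contracted through their squares):
(6*e1) R2 = 159/10*e1 + 477/10*e2
(-2/3*e2) R2 = 53/10*e1 - 53/30*e2
Summing the partial products and collecting blades:
Answer: 106/5*e1 + 689/15*e2


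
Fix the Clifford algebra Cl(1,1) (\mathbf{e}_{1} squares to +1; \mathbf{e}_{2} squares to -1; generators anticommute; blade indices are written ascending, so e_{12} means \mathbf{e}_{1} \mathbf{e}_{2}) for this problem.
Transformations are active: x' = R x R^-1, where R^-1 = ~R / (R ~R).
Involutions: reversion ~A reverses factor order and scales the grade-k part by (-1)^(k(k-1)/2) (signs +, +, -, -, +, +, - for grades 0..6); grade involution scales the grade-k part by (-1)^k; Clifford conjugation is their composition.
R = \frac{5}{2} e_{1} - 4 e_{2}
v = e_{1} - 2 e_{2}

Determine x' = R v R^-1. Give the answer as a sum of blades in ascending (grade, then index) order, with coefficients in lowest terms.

~R = \frac{5}{2} e_{1} - 4 e_{2}, and R ~R = -\frac{39}{4}, so R^-1 = ~R / (-\frac{39}{4}).
R v = -\frac{11}{2} - e_{12}
Answer: \frac{71}{39} e_{1} - \frac{98}{39} e_{2}


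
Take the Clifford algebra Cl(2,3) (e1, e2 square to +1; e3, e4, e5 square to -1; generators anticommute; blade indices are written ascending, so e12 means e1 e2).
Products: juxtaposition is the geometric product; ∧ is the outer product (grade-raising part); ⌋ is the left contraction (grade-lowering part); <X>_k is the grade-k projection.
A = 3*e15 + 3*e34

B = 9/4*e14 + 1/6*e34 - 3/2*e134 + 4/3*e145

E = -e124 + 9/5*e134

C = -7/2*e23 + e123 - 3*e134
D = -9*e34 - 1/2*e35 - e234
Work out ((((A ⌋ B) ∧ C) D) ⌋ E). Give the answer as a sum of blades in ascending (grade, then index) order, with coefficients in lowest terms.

step 1: -1/2 + 9/2*e1 - 4*e4
step 2: 7/4*e23 - 65/4*e123 + 3/2*e134 + 14*e234 + 4*e1234
step 3: 14 + 35/2*e1 + 126*e2 - 7/4*e4 + 75/2*e12 + 65/4*e14 + 63/4*e24 + 7/8*e25 - 585/4*e124 - 65/8*e125 - 3/4*e145 - 7*e245 - 2*e1245
step 4: 585/4 - 63/4*e1 + 65/4*e2 - 117/4*e3 + 75/2*e4 - 7/4*e12 + 63/20*e13 + 126*e14 - 35/2*e24 + 63/2*e34 - 14*e124 + 126/5*e134
Answer: 585/4 - 63/4*e1 + 65/4*e2 - 117/4*e3 + 75/2*e4 - 7/4*e12 + 63/20*e13 + 126*e14 - 35/2*e24 + 63/2*e34 - 14*e124 + 126/5*e134


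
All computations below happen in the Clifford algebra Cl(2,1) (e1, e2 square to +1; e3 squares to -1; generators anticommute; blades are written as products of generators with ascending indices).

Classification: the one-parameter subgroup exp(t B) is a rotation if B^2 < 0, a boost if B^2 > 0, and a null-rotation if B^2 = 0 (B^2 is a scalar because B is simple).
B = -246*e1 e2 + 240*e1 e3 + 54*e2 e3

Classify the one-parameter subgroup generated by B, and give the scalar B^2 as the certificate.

B^2 term by term: the squares give (-246)^2*(e1 e2)^2 + (240)^2*(e1 e3)^2 + (54)^2*(e2 e3)^2 = 60516*(-1) + 57600*(+1) + 2916*(+1) = 0 (each basis 2-blade squares to minus the product of its generators' squares); cross terms between blades sharing an index anticommute and cancel. So B^2 = 0.
Answer: null-rotation, certificate B^2 = 0. Because 0 is invariant under every versor sandwich, the classification follows from its sign alone.


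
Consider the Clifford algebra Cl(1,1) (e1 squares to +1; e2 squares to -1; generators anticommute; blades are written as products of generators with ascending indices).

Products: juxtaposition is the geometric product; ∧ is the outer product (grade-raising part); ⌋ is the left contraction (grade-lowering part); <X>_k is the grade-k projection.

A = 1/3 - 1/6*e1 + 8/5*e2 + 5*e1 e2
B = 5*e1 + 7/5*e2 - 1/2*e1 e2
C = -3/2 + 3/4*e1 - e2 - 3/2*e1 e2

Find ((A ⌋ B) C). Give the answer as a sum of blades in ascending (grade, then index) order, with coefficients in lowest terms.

step 1: -418/75 + 13/15*e1 + 11/20*e2 - 1/6*e1 e2
step 2: 981/100 - 3883/600*e1 + 268/75*e2 + 8797/1200*e1 e2
Answer: 981/100 - 3883/600*e1 + 268/75*e2 + 8797/1200*e1 e2


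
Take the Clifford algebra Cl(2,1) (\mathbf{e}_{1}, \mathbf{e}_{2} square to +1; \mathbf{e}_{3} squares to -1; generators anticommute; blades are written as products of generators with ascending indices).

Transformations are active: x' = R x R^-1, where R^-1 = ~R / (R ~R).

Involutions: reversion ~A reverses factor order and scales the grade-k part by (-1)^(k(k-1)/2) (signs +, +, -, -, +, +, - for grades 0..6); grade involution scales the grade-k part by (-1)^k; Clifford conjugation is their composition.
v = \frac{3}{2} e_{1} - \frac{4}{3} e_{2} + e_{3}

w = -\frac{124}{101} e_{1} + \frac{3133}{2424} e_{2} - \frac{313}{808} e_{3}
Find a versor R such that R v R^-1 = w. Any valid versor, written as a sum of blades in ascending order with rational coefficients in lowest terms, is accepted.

Take R = v + w = \frac{55}{202} e_{1} - \frac{33}{808} e_{2} + \frac{495}{808} e_{3}. Because q(v) = q(w) = \frac{109}{36}, conjugation by R sends v exactly to w.
Answer: \frac{55}{202} e_{1} - \frac{33}{808} e_{2} + \frac{495}{808} e_{3}


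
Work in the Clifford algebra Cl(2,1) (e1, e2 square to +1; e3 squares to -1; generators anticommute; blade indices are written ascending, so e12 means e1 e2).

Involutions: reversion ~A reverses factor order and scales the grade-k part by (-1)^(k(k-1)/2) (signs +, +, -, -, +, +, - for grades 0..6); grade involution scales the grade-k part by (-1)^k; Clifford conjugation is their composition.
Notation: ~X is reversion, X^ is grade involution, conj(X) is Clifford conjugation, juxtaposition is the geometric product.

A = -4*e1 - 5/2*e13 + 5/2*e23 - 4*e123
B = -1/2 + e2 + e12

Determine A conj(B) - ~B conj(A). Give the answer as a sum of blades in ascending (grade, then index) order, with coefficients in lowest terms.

first term: 2*e1 + 4*e2 - 3/2*e3 + 4*e12 - 1/4*e13 + 5/4*e23 - 1/2*e123
second term: -2*e1 + 4*e2 - 13/2*e3 - 4*e12 + 21/4*e13 + 15/4*e23 - 1/2*e123
Answer: 4*e1 + 5*e3 + 8*e12 - 11/2*e13 - 5/2*e23


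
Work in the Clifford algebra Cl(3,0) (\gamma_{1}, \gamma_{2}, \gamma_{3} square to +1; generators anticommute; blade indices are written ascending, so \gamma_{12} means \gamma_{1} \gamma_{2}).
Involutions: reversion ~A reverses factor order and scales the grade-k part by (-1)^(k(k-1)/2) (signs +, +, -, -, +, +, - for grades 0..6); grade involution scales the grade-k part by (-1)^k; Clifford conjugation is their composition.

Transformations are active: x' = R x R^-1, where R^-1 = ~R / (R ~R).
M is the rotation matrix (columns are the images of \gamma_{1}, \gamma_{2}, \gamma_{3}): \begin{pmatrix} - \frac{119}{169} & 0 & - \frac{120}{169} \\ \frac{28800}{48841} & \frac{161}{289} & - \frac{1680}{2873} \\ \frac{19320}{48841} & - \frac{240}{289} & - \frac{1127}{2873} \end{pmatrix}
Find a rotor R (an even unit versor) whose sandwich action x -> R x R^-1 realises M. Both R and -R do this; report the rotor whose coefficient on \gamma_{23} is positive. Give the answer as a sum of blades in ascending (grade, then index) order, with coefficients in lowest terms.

Method: write R = a + b12*\gamma_{12} + b13*\gamma_{13} + b23*\gamma_{23} with a^2 + b12^2 + b13^2 + b23^2 = 1 (so R^-1 = ~R). Expanding the columns R e_j ~R gives tr M = 4a^2 - 1 and, from the antisymmetric part, M21 - M12 = -4a*b12, M13 - M31 = 4a*b13, M32 - M23 = -4a*b23.
Here tr M = -\frac{26341}{48841}, so a^2 = (1 + tr M)/4 = \frac{5625}{48841} and a = ±\frac{75}{221}. Taking a = \frac{75}{221}: M21 - M12 = \frac{28800}{48841}, M13 - M31 = -\frac{54000}{48841}, M32 - M23 = -\frac{12000}{48841}, giving b12 = -\frac{96}{221}, b13 = -\frac{180}{221}, b23 = \frac{40}{221}, i.e. R = \frac{75}{221} - \frac{96}{221} \gamma_{12} - \frac{180}{221} \gamma_{13} + \frac{40}{221} \gamma_{23}.
Its \gamma_{23} coefficient is already positive.
Answer: \frac{75}{221} - \frac{96}{221} \gamma_{12} - \frac{180}{221} \gamma_{13} + \frac{40}{221} \gamma_{23}. Key observation: the double cover Spin(3) -> SO(3) sends R and -R to the same matrix (trace -\frac{26341}{48841} here), so the stated sign of the \gamma_{23} coefficient is what selects one sheet.


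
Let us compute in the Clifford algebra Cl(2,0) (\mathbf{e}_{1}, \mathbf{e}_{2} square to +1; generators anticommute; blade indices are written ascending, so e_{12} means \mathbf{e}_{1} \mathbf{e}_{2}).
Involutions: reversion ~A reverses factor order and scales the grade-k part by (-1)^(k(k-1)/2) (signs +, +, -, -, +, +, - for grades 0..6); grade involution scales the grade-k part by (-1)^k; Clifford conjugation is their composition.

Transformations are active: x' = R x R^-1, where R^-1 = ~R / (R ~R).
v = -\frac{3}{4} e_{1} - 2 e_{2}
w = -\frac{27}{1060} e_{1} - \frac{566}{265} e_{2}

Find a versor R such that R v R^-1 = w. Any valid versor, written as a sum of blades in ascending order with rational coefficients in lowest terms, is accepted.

Here q(v) = q(w) = \frac{73}{16}; the classical choice R = v + w = -\frac{411}{530} e_{1} - \frac{1096}{265} e_{2} then realises v -> w under the sandwich.
Answer: -\frac{411}{530} e_{1} - \frac{1096}{265} e_{2}


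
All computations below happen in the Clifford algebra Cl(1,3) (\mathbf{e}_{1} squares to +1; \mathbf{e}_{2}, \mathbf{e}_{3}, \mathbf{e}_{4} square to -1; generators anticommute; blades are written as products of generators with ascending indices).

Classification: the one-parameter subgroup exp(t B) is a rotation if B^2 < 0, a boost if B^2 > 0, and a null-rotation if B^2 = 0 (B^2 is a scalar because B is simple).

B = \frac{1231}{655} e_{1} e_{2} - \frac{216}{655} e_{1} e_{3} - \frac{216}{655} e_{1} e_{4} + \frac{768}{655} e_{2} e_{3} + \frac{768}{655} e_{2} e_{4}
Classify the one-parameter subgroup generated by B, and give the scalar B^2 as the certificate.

B^2 term by term: the squares give (\frac{1231}{655})^2*(e_{1} e_{2})^2 + (-\frac{216}{655})^2*(e_{1} e_{3})^2 + (-\frac{216}{655})^2*(e_{1} e_{4})^2 + (\frac{768}{655})^2*(e_{2} e_{3})^2 + (\frac{768}{655})^2*(e_{2} e_{4})^2 = \frac{1515361}{429025}*(+1) + \frac{46656}{429025}*(+1) + \frac{46656}{429025}*(+1) + \frac{589824}{429025}*(-1) + \frac{589824}{429025}*(-1) = 1 (each basis 2-blade squares to minus the product of its generators' squares); cross terms between blades sharing an index anticommute and cancel; the commuting (index-disjoint) pairs give grade-4 terms 2*c*c'*(blade product), which cancel blade by blade — e_{1} e_{2} e_{3} e_{4}: \frac{331776}{429025} - \frac{331776}{429025} = 0 — confirming B is simple. So B^2 = 1.
Answer: boost, certificate B^2 = 1. Certificate logic: 1 is a conjugation-invariant scalar, so its sign fixes rotation versus boost versus null-rotation outright.


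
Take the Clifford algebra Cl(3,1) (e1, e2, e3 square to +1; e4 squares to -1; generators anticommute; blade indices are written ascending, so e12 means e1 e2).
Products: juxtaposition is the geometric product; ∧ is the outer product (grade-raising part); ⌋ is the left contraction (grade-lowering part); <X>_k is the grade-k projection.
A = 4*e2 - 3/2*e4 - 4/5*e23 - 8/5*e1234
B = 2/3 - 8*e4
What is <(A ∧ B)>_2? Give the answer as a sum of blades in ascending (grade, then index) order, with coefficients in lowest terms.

step 1: 8/3*e2 - e4 - 8/15*e23 - 32*e24 + 32/5*e234 - 16/15*e1234
step 2: -8/15*e23 - 32*e24
Answer: -8/15*e23 - 32*e24


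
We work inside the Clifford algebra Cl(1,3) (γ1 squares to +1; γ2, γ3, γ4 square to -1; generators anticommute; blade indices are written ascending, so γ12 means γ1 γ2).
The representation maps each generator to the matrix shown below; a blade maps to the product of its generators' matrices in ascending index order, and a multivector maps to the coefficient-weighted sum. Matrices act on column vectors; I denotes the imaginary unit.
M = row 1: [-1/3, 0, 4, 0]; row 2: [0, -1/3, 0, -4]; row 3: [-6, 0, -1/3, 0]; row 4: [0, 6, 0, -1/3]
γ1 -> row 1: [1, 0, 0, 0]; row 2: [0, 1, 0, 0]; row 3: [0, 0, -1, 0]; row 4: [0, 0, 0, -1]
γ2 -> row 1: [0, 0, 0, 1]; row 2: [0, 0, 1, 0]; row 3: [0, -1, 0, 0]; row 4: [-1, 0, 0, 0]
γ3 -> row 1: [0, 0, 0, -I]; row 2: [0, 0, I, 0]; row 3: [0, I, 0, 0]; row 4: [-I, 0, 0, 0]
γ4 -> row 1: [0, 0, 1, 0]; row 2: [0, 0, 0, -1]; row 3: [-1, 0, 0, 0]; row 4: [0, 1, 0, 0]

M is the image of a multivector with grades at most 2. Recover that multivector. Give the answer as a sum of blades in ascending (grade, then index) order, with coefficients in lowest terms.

Method: the blade images are trace-orthogonal — tr(rho(e_A) rho(e_B)^-1) = 4 if A = B and 0 otherwise — and rho(e_A)^-1 = (e_A)^2 * rho(e_A) with (e_A)^2 = +1 or -1, so the coefficient of e_A in the preimage is (e_A)^2 * tr(M rho(e_A))/4.
Nonzero projections over blades of grade <= 2: 1: (1)^2 = +1, tr(M 1) = -4/3, coefficient -1/3; γ4: (γ4)^2 = -1, tr(M rho(γ4)) = -20, coefficient 5; γ14: (γ14)^2 = +1, tr(M rho(γ14)) = -4, coefficient -1. Every other blade of grade <= 2 projects to 0.
Answer: -1/3 + 5*γ4 - γ14


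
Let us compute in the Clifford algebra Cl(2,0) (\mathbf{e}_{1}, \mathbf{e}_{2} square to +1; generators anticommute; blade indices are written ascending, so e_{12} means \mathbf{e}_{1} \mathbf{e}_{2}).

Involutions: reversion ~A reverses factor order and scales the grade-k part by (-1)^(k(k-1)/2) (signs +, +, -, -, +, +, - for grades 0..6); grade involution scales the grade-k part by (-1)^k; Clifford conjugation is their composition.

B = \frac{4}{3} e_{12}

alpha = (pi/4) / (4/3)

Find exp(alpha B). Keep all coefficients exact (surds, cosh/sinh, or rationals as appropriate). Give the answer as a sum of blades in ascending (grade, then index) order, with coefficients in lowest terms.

B^2 = (\frac{4}{3})^2*(e_{12})^2 = \frac{16}{9}*(-1) = -\frac{16}{9} (a basis 2-blade squares to minus the product of its generators' squares).
B^2 = -\frac{16}{9} — the negative square puts this in the circular regime; l = \frac{4}{3}, alpha*l = \frac{\pi}{4}, so exp(alpha B) = cos(\frac{\pi}{4}) + (sin(\frac{\pi}{4})/(\frac{4}{3}))*B = \frac{\sqrt{2}}{2} + (\frac{3 \sqrt{2}}{8})*B.
Answer: \frac{\sqrt{2}}{2} + \frac{\sqrt{2}}{2} e_{12}


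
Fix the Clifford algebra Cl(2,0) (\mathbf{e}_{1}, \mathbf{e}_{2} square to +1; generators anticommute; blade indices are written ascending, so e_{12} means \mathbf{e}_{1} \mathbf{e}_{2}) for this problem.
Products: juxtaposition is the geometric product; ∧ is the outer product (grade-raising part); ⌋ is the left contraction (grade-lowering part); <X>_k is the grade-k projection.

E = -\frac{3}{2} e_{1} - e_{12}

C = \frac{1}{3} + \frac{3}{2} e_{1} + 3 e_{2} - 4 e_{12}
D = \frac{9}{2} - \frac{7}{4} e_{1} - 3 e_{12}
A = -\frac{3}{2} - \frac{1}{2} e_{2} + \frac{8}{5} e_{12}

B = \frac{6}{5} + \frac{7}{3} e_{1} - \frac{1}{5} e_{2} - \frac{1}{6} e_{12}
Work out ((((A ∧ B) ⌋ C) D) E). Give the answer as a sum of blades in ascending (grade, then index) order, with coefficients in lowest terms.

step 1: -\frac{9}{5} - \frac{7}{2} e_{1} - \frac{3}{10} e_{2} + \frac{1001}{300} e_{12}
step 2: \frac{1979}{300} - \frac{39}{10} e_{1} + \frac{43}{5} e_{2} + \frac{36}{5} e_{12}
step 3: \frac{5811}{100} - \frac{3953}{1200} e_{1} + 63 e_{2} + \frac{1383}{50} e_{12}
step 4: \frac{26081}{800} - \frac{4833}{200} e_{1} + \frac{53741}{1200} e_{2} + \frac{3639}{100} e_{12}
Answer: \frac{26081}{800} - \frac{4833}{200} e_{1} + \frac{53741}{1200} e_{2} + \frac{3639}{100} e_{12}


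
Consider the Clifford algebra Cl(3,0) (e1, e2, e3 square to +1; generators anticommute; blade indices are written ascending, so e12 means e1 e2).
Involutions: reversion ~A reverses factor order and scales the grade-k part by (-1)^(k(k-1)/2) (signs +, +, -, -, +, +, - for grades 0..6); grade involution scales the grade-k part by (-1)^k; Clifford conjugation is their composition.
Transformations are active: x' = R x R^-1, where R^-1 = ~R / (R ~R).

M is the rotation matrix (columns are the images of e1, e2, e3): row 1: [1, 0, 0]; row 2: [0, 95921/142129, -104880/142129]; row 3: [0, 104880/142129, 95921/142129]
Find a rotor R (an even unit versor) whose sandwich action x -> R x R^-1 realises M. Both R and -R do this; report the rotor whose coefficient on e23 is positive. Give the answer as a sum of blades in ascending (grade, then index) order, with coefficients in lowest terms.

Method: write R = a + b12*e12 + b13*e13 + b23*e23 with a^2 + b12^2 + b13^2 + b23^2 = 1 (so R^-1 = ~R). Expanding the columns R e_j ~R gives tr M = 4a^2 - 1 and, from the antisymmetric part, M21 - M12 = -4a*b12, M13 - M31 = 4a*b13, M32 - M23 = -4a*b23.
Here tr M = 333971/142129, so a^2 = (1 + tr M)/4 = 119025/142129 and a = ±345/377. Taking a = 345/377: M21 - M12 = 0, M13 - M31 = 0, M32 - M23 = 209760/142129, giving b12 = 0, b13 = 0, b23 = -152/377, i.e. R = 345/377 - 152/377*e23.
Its e23 coefficient is negative, so report the other preimage -R.
Answer: -345/377 + 152/377*e23. Recall the cover is two-to-one: with M of trace 333971/142129, both preimages act alike, and the stated e23 sign chooses the sheet.


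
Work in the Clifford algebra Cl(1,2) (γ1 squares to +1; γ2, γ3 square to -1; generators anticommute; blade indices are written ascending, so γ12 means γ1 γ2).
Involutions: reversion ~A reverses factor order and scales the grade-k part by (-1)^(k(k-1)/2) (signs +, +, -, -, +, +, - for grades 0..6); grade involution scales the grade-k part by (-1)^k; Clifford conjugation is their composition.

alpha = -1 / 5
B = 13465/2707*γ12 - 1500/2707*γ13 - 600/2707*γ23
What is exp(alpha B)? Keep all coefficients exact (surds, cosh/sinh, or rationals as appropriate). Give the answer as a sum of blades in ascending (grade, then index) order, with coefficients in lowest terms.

B^2 term by term: the squares give (13465/2707)^2*(γ12)^2 + (-1500/2707)^2*(γ13)^2 + (-600/2707)^2*(γ23)^2 = 181306225/7327849*(+1) + 2250000/7327849*(+1) + 360000/7327849*(-1) = 25 (each basis 2-blade squares to minus the product of its generators' squares); cross terms between blades sharing an index anticommute and cancel. So B^2 = 25.
B^2 = 25 — hyperbolic case — the even/odd split gives cosh and sinh: l = 5, alpha*l = -1, so exp(alpha B) = cosh(-1) + (sinh(-1)/5)*B = cosh(1) + (-sinh(1)/5)*B.
Answer: cosh(1) - 2693*sinh(1)/2707*γ12 + 300*sinh(1)/2707*γ13 + 120*sinh(1)/2707*γ23


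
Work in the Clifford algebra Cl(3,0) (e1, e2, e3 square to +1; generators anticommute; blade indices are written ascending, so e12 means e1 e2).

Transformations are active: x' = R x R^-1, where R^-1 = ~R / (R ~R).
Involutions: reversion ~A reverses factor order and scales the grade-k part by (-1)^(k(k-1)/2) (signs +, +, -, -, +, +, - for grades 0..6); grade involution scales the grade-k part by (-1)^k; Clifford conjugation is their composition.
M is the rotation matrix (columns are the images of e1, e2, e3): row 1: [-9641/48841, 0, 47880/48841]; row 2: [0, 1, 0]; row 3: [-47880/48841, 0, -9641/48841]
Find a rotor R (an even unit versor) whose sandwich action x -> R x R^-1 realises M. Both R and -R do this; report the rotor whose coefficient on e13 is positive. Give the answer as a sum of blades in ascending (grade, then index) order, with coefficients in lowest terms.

Method: write R = a + b12*e12 + b13*e13 + b23*e23 with a^2 + b12^2 + b13^2 + b23^2 = 1 (so R^-1 = ~R). Expanding the columns R e_j ~R gives tr M = 4a^2 - 1 and, from the antisymmetric part, M21 - M12 = -4a*b12, M13 - M31 = 4a*b13, M32 - M23 = -4a*b23.
Here tr M = 29559/48841, so a^2 = (1 + tr M)/4 = 19600/48841 and a = ±140/221. Taking a = 140/221: M21 - M12 = 0, M13 - M31 = 95760/48841, M32 - M23 = 0, giving b12 = 0, b13 = 171/221, b23 = 0, i.e. R = 140/221 + 171/221*e13.
Its e13 coefficient is already positive.
Answer: 140/221 + 171/221*e13. Note: both R and -R realise this M (trace 29559/48841); the covering map identifies them, and the e13-coefficient sign is the tie-breaker.


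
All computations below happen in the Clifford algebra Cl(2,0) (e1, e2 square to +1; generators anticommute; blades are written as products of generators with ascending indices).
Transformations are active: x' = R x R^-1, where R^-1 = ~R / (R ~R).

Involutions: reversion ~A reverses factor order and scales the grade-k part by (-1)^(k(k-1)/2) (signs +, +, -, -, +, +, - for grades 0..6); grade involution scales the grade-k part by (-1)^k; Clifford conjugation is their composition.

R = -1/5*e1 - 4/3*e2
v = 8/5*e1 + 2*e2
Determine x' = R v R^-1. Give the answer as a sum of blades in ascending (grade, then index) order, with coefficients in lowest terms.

~R = -1/5*e1 - 4/3*e2, and R ~R = 409/225, so R^-1 = ~R / (409/225).
R v = -224/75 + 26/15*e1 e2
Answer: -1928/2045*e1 + 974/409*e2


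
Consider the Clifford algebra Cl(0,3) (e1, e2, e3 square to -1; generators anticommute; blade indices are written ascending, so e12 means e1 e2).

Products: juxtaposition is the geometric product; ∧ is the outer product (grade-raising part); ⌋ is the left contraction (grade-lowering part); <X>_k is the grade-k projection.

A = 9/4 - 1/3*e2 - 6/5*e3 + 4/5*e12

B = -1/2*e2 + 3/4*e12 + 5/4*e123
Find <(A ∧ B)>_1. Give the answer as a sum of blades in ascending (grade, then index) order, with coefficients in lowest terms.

step 1: -9/8*e2 + 27/16*e12 - 3/5*e23 + 153/80*e123
step 2: -9/8*e2
Answer: -9/8*e2


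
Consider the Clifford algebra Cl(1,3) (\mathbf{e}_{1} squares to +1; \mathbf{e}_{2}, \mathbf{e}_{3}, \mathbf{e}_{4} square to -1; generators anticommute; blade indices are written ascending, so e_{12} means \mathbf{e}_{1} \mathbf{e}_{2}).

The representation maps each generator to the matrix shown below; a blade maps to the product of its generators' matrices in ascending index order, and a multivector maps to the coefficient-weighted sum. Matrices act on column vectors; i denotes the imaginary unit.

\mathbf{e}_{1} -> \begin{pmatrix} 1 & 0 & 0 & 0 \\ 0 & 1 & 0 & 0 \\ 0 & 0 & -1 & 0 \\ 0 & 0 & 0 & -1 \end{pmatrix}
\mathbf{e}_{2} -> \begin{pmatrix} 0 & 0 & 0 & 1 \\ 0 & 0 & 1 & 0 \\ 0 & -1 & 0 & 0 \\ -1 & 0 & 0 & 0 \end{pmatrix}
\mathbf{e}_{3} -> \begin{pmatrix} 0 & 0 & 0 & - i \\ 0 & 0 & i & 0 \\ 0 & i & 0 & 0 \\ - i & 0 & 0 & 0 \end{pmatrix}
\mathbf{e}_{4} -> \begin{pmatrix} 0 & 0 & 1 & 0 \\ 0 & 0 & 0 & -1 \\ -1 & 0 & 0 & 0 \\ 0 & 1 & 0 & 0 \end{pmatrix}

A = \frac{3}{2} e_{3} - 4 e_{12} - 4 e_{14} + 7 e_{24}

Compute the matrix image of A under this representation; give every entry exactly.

Bivector images (products of the table entries): rho(e_{12}) = rho(\mathbf{e}_{1})rho(\mathbf{e}_{2}) = \begin{pmatrix} 0 & 0 & 0 & 1 \\ 0 & 0 & 1 & 0 \\ 0 & 1 & 0 & 0 \\ 1 & 0 & 0 & 0 \end{pmatrix}; rho(e_{14}) = rho(\mathbf{e}_{1})rho(\mathbf{e}_{4}) = \begin{pmatrix} 0 & 0 & 1 & 0 \\ 0 & 0 & 0 & -1 \\ 1 & 0 & 0 & 0 \\ 0 & -1 & 0 & 0 \end{pmatrix}; rho(e_{24}) = rho(\mathbf{e}_{2})rho(\mathbf{e}_{4}) = \begin{pmatrix} 0 & 1 & 0 & 0 \\ -1 & 0 & 0 & 0 \\ 0 & 0 & 0 & 1 \\ 0 & 0 & -1 & 0 \end{pmatrix}.
M = (\frac{3}{2})*rho(e_{3}) + (-4)*rho(e_{12}) + (-4)*rho(e_{14}) + (7)*rho(e_{24}), summed entrywise:
Answer: \begin{pmatrix} 0 & 7 & -4 & -4 - \frac{3 i}{2} \\ -7 & 0 & -4 + \frac{3 i}{2} & 4 \\ -4 & -4 + \frac{3 i}{2} & 0 & 7 \\ -4 - \frac{3 i}{2} & 4 & -7 & 0 \end{pmatrix}


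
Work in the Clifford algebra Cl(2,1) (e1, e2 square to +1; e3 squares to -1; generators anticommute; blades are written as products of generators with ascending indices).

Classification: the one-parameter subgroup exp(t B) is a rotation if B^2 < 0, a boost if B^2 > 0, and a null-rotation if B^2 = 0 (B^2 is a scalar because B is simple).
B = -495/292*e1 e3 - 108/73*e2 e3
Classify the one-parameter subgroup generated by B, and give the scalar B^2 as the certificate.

B^2 term by term: the squares give (-495/292)^2*(e1 e3)^2 + (-108/73)^2*(e2 e3)^2 = 245025/85264*(+1) + 11664/5329*(+1) = 81/16 (each basis 2-blade squares to minus the product of its generators' squares); cross terms between blades sharing an index anticommute and cancel. So B^2 = 81/16.
Answer: boost, certificate B^2 = 81/16. Certificate logic: 81/16 is a conjugation-invariant scalar, so its sign fixes rotation versus boost versus null-rotation outright.


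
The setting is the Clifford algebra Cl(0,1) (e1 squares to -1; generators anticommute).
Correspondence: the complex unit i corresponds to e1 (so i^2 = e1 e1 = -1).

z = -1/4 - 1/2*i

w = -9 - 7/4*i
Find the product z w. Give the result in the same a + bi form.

In blades: z = -1/4 - 1/2*e1, w = -9 - 7/4*e1.
Distribute z over w term by term (generator squares from the signature, products reordered to ascending indices): (-1/4)*w = 9/4 + 7/16*e1; (-1/2*e1)*w = -7/8 + 9/2*e1.
Sum: 11/8 + 79/16*e1; translating back through the correspondence:
Answer: 11/8 + 79/16*i


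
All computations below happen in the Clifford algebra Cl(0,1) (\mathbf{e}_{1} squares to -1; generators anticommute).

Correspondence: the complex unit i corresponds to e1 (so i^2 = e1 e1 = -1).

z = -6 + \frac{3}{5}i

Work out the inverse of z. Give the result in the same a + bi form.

In blades: z = -6 + \frac{3}{5} e_{1}.
With qbar = -6 - \frac{3}{5} e_{1} (scalar fixed, mapped units negated), z qbar = \frac{909}{25} (the sum of squared coefficients), so z^-1 = qbar / (\frac{909}{25}) = -\frac{50}{303} - \frac{5}{303} e_{1}; translating back:
Answer: -\frac{50}{303} - \frac{5}{303}i


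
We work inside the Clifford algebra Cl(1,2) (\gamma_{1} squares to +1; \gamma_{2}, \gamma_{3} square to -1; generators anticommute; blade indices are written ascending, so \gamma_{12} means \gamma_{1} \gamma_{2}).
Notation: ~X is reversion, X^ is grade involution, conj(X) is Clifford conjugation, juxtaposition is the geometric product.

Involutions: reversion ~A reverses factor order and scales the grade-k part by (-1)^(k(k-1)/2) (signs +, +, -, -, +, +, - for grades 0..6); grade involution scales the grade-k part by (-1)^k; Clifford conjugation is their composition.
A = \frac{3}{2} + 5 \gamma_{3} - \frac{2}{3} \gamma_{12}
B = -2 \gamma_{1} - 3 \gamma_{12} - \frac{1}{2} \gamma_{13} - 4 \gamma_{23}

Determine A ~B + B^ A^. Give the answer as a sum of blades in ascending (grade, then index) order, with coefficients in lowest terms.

first term: -2 - \frac{1}{2} \gamma_{1} + \frac{56}{3} \gamma_{2} + \frac{9}{2} \gamma_{12} + \frac{161}{12} \gamma_{13} + \frac{19}{3} \gamma_{23} + 15 \gamma_{123}
second term: 2 + \frac{1}{2} \gamma_{1} - \frac{64}{3} \gamma_{2} - \frac{9}{2} \gamma_{12} - \frac{97}{12} \gamma_{13} - \frac{17}{3} \gamma_{23} + 15 \gamma_{123}
Answer: -\frac{8}{3} \gamma_{2} + \frac{16}{3} \gamma_{13} + \frac{2}{3} \gamma_{23} + 30 \gamma_{123}


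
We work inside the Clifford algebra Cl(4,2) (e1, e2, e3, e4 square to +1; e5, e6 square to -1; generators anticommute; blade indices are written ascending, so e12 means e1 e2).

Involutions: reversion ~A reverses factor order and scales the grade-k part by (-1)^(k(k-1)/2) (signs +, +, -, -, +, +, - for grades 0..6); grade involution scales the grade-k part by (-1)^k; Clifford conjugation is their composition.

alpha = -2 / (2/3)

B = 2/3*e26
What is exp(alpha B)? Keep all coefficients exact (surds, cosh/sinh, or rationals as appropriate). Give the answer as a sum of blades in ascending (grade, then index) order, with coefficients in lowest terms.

B^2 = (2/3)^2*(e26)^2 = 4/9*(+1) = 4/9 (a basis 2-blade squares to minus the product of its generators' squares).
B^2 = 4/9 — hyperbolic case — the even/odd split gives cosh and sinh: l = 2/3, alpha*l = -2, so exp(alpha B) = cosh(-2) + (sinh(-2)/(2/3))*B = cosh(2) + (-3*sinh(2)/2)*B.
Answer: cosh(2) - sinh(2)*e26


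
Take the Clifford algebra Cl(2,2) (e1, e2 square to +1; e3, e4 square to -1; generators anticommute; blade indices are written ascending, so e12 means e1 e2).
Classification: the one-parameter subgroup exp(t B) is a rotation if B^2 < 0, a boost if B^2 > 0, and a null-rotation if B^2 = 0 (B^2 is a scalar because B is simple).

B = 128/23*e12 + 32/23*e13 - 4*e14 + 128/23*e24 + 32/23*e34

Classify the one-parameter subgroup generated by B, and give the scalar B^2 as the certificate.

B^2 term by term: the squares give (128/23)^2*(e12)^2 + (32/23)^2*(e13)^2 + (-4)^2*(e14)^2 + (128/23)^2*(e24)^2 + (32/23)^2*(e34)^2 = 16384/529*(-1) + 1024/529*(+1) + 16*(+1) + 16384/529*(+1) + 1024/529*(-1) = 16 (each basis 2-blade squares to minus the product of its generators' squares); cross terms between blades sharing an index anticommute and cancel; the commuting (index-disjoint) pairs give grade-4 terms 2*c*c'*(blade product), which cancel blade by blade — e1234: 8192/529 - 8192/529 = 0 — confirming B is simple. So B^2 = 16.
Answer: boost, certificate B^2 = 16. One invariant decides it: the square 16 survives every conjugation, and its sign is exactly the classification.


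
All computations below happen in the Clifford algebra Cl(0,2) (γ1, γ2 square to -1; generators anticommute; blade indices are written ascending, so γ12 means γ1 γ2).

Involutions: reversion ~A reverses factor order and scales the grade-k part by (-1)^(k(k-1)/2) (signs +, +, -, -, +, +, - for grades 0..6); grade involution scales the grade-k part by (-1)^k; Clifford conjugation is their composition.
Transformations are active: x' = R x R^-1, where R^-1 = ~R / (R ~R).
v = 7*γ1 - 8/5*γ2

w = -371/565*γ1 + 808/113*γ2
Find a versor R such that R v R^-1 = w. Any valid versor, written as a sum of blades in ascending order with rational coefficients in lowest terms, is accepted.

Here q(v) = q(w) = -1289/25; the classical choice R = v + w = 3584/565*γ1 + 3136/565*γ2 then realises v -> w under the sandwich.
Answer: 3584/565*γ1 + 3136/565*γ2


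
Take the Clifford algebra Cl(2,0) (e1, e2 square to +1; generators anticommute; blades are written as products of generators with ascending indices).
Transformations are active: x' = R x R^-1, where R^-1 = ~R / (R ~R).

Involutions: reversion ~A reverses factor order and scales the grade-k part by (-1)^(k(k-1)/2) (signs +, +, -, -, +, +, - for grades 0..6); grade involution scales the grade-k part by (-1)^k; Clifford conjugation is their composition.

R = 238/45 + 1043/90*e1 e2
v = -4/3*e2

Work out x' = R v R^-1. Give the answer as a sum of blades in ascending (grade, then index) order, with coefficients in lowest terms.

~R = 238/45 - 1043/90*e1 e2, and R ~R = 52577/324, so R^-1 = ~R / (52577/324).
R v = -2086/135*e1 - 952/135*e2
Answer: -81056/80475*e1 + 23436/26825*e2


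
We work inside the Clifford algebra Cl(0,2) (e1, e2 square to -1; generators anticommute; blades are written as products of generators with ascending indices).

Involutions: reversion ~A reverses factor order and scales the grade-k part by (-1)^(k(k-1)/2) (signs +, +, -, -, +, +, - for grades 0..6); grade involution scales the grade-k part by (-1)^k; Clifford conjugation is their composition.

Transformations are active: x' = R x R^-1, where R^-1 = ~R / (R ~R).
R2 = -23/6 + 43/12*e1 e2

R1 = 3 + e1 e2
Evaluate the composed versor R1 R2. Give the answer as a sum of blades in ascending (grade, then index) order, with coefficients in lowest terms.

Distribute over the terms of R1 (each basis-blade product reordered to ascending indices, repeated generators contracted through their squares):
(3) R2 = -23/2 + 43/4*e1 e2
(e1 e2) R2 = -43/12 - 23/6*e1 e2
Summing the partial products and collecting blades:
Answer: -181/12 + 83/12*e1 e2


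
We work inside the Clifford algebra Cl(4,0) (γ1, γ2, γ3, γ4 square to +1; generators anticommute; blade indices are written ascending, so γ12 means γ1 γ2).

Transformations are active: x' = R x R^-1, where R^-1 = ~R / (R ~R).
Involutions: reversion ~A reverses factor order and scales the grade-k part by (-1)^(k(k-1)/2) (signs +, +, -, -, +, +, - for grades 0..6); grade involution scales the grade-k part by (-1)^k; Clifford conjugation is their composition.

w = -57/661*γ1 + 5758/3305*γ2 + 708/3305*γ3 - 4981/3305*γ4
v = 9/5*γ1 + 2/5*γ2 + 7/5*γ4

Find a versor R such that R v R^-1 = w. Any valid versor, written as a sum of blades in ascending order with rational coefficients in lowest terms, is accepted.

The midline construction: v and w both square to 134/25, so reflecting in their sum 5664/3305*γ1 + 1416/661*γ2 + 708/3305*γ3 - 354/3305*γ4 exchanges them.
Answer: 5664/3305*γ1 + 1416/661*γ2 + 708/3305*γ3 - 354/3305*γ4


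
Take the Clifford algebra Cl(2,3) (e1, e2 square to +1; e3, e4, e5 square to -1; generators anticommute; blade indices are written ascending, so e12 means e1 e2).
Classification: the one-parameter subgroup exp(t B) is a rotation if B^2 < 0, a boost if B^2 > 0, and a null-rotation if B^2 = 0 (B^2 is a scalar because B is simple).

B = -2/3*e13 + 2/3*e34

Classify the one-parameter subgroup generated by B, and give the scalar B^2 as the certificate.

B^2 term by term: the squares give (-2/3)^2*(e13)^2 + (2/3)^2*(e34)^2 = 4/9*(+1) + 4/9*(-1) = 0 (each basis 2-blade squares to minus the product of its generators' squares); cross terms between blades sharing an index anticommute and cancel. So B^2 = 0.
Answer: null-rotation, certificate B^2 = 0. Certificate logic: 0 is a conjugation-invariant scalar, so its sign fixes rotation versus boost versus null-rotation outright.


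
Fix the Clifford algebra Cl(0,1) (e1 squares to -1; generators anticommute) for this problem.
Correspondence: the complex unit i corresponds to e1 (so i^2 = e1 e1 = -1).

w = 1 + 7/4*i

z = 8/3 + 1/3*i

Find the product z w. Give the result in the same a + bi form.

In blades: z = 8/3 + 1/3*e1, w = 1 + 7/4*e1.
Distribute z over w term by term (generator squares from the signature, products reordered to ascending indices): (8/3)*w = 8/3 + 14/3*e1; (1/3*e1)*w = -7/12 + 1/3*e1.
Sum: 25/12 + 5*e1; translating back through the correspondence:
Answer: 25/12 + 5i


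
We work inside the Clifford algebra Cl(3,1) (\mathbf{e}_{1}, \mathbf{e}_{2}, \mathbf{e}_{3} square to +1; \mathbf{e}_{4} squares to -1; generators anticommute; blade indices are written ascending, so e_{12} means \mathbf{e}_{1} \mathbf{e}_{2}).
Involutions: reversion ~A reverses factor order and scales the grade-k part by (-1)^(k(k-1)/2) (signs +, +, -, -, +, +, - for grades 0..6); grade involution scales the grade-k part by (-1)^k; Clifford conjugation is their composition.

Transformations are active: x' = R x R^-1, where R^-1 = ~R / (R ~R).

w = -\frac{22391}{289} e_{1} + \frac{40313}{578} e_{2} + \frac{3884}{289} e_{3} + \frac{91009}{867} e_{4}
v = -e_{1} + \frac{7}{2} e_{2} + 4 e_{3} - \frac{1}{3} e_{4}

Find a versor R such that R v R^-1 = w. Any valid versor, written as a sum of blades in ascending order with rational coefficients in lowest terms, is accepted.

Since q(v) = q(w) = \frac{1049}{36}, the sum R = v + w = -\frac{22680}{289} e_{1} + \frac{21168}{289} e_{2} + \frac{5040}{289} e_{3} + \frac{30240}{289} e_{4} does the job whenever invertible.
Answer: -\frac{22680}{289} e_{1} + \frac{21168}{289} e_{2} + \frac{5040}{289} e_{3} + \frac{30240}{289} e_{4}


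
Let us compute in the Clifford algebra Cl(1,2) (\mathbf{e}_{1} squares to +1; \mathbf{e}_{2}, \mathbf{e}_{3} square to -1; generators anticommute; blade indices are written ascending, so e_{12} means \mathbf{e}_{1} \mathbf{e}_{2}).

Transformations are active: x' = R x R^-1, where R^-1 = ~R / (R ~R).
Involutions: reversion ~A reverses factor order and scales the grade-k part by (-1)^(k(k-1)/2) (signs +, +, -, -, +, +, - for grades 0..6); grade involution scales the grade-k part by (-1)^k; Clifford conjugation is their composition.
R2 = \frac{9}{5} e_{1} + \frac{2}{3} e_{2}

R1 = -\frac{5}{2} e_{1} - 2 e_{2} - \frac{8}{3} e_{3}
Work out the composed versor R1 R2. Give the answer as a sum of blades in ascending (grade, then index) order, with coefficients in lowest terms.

Distribute over the terms of R2 (each basis-blade product reordered to ascending indices, repeated generators contracted through their squares):
R1 (\frac{9}{5} e_{1}) = -\frac{9}{2} + \frac{18}{5} e_{12} + \frac{24}{5} e_{13}
R1 (\frac{2}{3} e_{2}) = \frac{4}{3} - \frac{5}{3} e_{12} + \frac{16}{9} e_{23}
Summing the partial products and collecting blades:
Answer: -\frac{19}{6} + \frac{29}{15} e_{12} + \frac{24}{5} e_{13} + \frac{16}{9} e_{23}


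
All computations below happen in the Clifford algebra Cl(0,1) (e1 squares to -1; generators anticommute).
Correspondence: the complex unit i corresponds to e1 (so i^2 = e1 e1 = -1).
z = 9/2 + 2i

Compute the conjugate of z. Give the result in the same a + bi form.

In blades: z = 9/2 + 2*e1.
Conjugation here is Clifford conjugation: the scalar is fixed and the grade-1 and grade-2 blades all flip sign, giving 9/2 - 2*e1; translating back:
Answer: 9/2 - 2i
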